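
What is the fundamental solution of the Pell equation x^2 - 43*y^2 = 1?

(x, y) = (3482, 531)

First expand sqrt(43) as a continued fraction. With x_i = (sqrt(43) + m_i)/d_i and (m_0, d_0) = (0, 1): a_0 = floor(sqrt(43)) = 6, since 6^2 = 36 <= 43 < 49 = 7^2.
Iterate m_{i+1} = d_i*a_i - m_i, d_{i+1} = (43 - m_{i+1}^2)/d_i, a_{i+1} = floor((a_0 + m_{i+1})/d_{i+1}):
  m_1 = 1*6 - 0 = 6, d_1 = (43 - 6^2)/1 = 7/1 = 7, a_1 = floor((6 + 6)/7) = 1.
  m_2 = 7*1 - 6 = 1, d_2 = (43 - 1^2)/7 = 42/7 = 6, a_2 = floor((6 + 1)/6) = 1.
  m_3 = 6*1 - 1 = 5, d_3 = (43 - 5^2)/6 = 18/6 = 3, a_3 = floor((6 + 5)/3) = 3.
  m_4 = 3*3 - 5 = 4, d_4 = (43 - 4^2)/3 = 27/3 = 9, a_4 = floor((6 + 4)/9) = 1.
  m_5 = 9*1 - 4 = 5, d_5 = (43 - 5^2)/9 = 18/9 = 2, a_5 = floor((6 + 5)/2) = 5.
  m_6 = 2*5 - 5 = 5, d_6 = (43 - 5^2)/2 = 18/2 = 9, a_6 = floor((6 + 5)/9) = 1.
  m_7 = 9*1 - 5 = 4, d_7 = (43 - 4^2)/9 = 27/9 = 3, a_7 = floor((6 + 4)/3) = 3.
  m_8 = 3*3 - 4 = 5, d_8 = (43 - 5^2)/3 = 18/3 = 6, a_8 = floor((6 + 5)/6) = 1.
  m_9 = 6*1 - 5 = 1, d_9 = (43 - 1^2)/6 = 42/6 = 7, a_9 = floor((6 + 1)/7) = 1.
  m_10 = 7*1 - 1 = 6, d_10 = (43 - 6^2)/7 = 7/7 = 1, a_10 = floor((6 + 6)/1) = 12.
  m_11 = 1*12 - 6 = 6, d_11 = (43 - 6^2)/1 = 7/1 = 7: (m_11, d_11) = (m_1, d_1) = (6, 7), so from here the quotients repeat a_1, ..., a_10; the period length is 10.
So sqrt(43) = [6; (1, 1, 3, 1, 5, 1, 3, 1, 1, 12)] with period length k = 10.
k is even, so the fundamental solution of x^2 - 43y^2 = 1 is (p_{k-1}, q_{k-1}) = (p_9, q_9); compute convergents through index 9.
Convergents (p_i = a_i*p_{i-1} + p_{i-2}, q_i = a_i*q_{i-1} + q_{i-2} with p_{-2}=0, p_{-1}=1, q_{-2}=1, q_{-1}=0):
  i=0: a_0=6, p_0 = 6*1 + 0 = 6, q_0 = 6*0 + 1 = 1.
  i=1: a_1=1, p_1 = 1*6 + 1 = 7, q_1 = 1*1 + 0 = 1.
  i=2: a_2=1, p_2 = 1*7 + 6 = 13, q_2 = 1*1 + 1 = 2.
  i=3: a_3=3, p_3 = 3*13 + 7 = 46, q_3 = 3*2 + 1 = 7.
  i=4: a_4=1, p_4 = 1*46 + 13 = 59, q_4 = 1*7 + 2 = 9.
  i=5: a_5=5, p_5 = 5*59 + 46 = 341, q_5 = 5*9 + 7 = 52.
  i=6: a_6=1, p_6 = 1*341 + 59 = 400, q_6 = 1*52 + 9 = 61.
  i=7: a_7=3, p_7 = 3*400 + 341 = 1541, q_7 = 3*61 + 52 = 235.
  i=8: a_8=1, p_8 = 1*1541 + 400 = 1941, q_8 = 1*235 + 61 = 296.
  i=9: a_9=1, p_9 = 1*1941 + 1541 = 3482, q_9 = 1*296 + 235 = 531.
Check: 3482^2 - 43*531^2 = 12124324 - 12124323 = 1, so (x, y) = (3482, 531) solves the equation, and by the theorem it is the least positive solution.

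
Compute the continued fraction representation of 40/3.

[13; 3]

Run the Euclidean algorithm on 40 and 3; the successive quotients are the partial quotients a_0, a_1, ... (each step inverts the fractional part left over by the previous one):
  40 = 13*3 + 1, so a_0 = 13.
  3 = 3*1 + 0, so a_1 = 3.
The remainder reaches 0 after 2 divisions, so the expansion has 2 partial quotients, read off in order.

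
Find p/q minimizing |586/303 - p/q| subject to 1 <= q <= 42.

Expand x = 586/303 as a continued fraction with the Euclidean algorithm:
  586 = 1*303 + 283, so a_0 = 1.
  303 = 1*283 + 20, so a_1 = 1.
  283 = 14*20 + 3, so a_2 = 14.
  20 = 6*3 + 2, so a_3 = 6.
  3 = 1*2 + 1, so a_4 = 1.
  2 = 2*1 + 0, so a_5 = 2.
so x = [1; 1, 14, 6, 1, 2].
Convergents (p_i = a_i*p_{i-1} + p_{i-2}, q_i = a_i*q_{i-1} + q_{i-2} with p_{-2}=0, p_{-1}=1, q_{-2}=1, q_{-1}=0), until the denominator exceeds 42:
  i=0: a_0=1, p_0 = 1*1 + 0 = 1, q_0 = 1*0 + 1 = 1.
  i=1: a_1=1, p_1 = 1*1 + 1 = 2, q_1 = 1*1 + 0 = 1.
  i=2: a_2=14, p_2 = 14*2 + 1 = 29, q_2 = 14*1 + 1 = 15.
  i=3: a_3=6, p_3 = 6*29 + 2 = 176, q_3 = 6*15 + 1 = 91.
q_3 = 91 > 42, so the last convergent with denominator <= 42 is p_2/q_2 = 29/15.
The closest fraction with denominator <= 42 is either p_2/q_2 or the intermediate fraction (k*p_2 + p_1)/(k*q_2 + q_1) with the largest k >= 1 whose denominator stays <= 42; these approach x as k grows, and every other convergent or intermediate fraction in range is farther away.
Largest k: floor((42 - q_1)/q_2) = floor((42 - 1)/15) = 2.
That gives (2*29 + 2)/(2*15 + 1) = 60/31.
Compare the errors: |x - 29/15| = |586*15 - 29*303|/(303*15) = 3/4545, and |x - 60/31| = |586*31 - 60*303|/(303*31) = 14/9393.
Cross-multiplying, 3*9393 = 28179 < 63630 = 14*4545, so 3/4545 is smaller: the convergent 29/15 is closer to x than 60/31.

29/15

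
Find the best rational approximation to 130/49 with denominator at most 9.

8/3

Expand x = 130/49 as a continued fraction with the Euclidean algorithm:
  130 = 2*49 + 32, so a_0 = 2.
  49 = 1*32 + 17, so a_1 = 1.
  32 = 1*17 + 15, so a_2 = 1.
  17 = 1*15 + 2, so a_3 = 1.
  15 = 7*2 + 1, so a_4 = 7.
  2 = 2*1 + 0, so a_5 = 2.
so x = [2; 1, 1, 1, 7, 2].
Convergents (p_i = a_i*p_{i-1} + p_{i-2}, q_i = a_i*q_{i-1} + q_{i-2} with p_{-2}=0, p_{-1}=1, q_{-2}=1, q_{-1}=0), until the denominator exceeds 9:
  i=0: a_0=2, p_0 = 2*1 + 0 = 2, q_0 = 2*0 + 1 = 1.
  i=1: a_1=1, p_1 = 1*2 + 1 = 3, q_1 = 1*1 + 0 = 1.
  i=2: a_2=1, p_2 = 1*3 + 2 = 5, q_2 = 1*1 + 1 = 2.
  i=3: a_3=1, p_3 = 1*5 + 3 = 8, q_3 = 1*2 + 1 = 3.
  i=4: a_4=7, p_4 = 7*8 + 5 = 61, q_4 = 7*3 + 2 = 23.
q_4 = 23 > 9, so the last convergent with denominator <= 9 is p_3/q_3 = 8/3.
The closest fraction with denominator <= 9 is either p_3/q_3 or the intermediate fraction (k*p_3 + p_2)/(k*q_3 + q_2) with the largest k >= 1 whose denominator stays <= 9; these approach x as k grows, and every other convergent or intermediate fraction in range is farther away.
Largest k: floor((9 - q_2)/q_3) = floor((9 - 2)/3) = 2.
That gives (2*8 + 5)/(2*3 + 2) = 21/8.
Compare the errors: |x - 8/3| = |130*3 - 8*49|/(49*3) = 2/147, and |x - 21/8| = |130*8 - 21*49|/(49*8) = 11/392.
Cross-multiplying, 2*392 = 784 < 1617 = 11*147, so 2/147 is smaller: the convergent 8/3 is closer to x than 21/8.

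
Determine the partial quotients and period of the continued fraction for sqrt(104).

Write x_i = (sqrt(104) + m_i)/d_i with (m_0, d_0) = (0, 1). a_0 = floor(sqrt(104)) = 10, since 10^2 = 100 <= 104 < 121 = 11^2.
Iterate m_{i+1} = d_i*a_i - m_i, d_{i+1} = (104 - m_{i+1}^2)/d_i, a_{i+1} = floor((a_0 + m_{i+1})/d_{i+1}):
  m_1 = 1*10 - 0 = 10, d_1 = (104 - 10^2)/1 = 4/1 = 4, a_1 = floor((10 + 10)/4) = 5.
  m_2 = 4*5 - 10 = 10, d_2 = (104 - 10^2)/4 = 4/4 = 1, a_2 = floor((10 + 10)/1) = 20.
  m_3 = 1*20 - 10 = 10, d_3 = (104 - 10^2)/1 = 4/1 = 4: (m_3, d_3) = (m_1, d_1) = (10, 4), so from here the quotients repeat a_1, a_2; the period length is 2.
Hence the expansion of sqrt(104) is a_0 = 10 followed by the repeating block 5, 20 (period 2).

[10; (5, 20)]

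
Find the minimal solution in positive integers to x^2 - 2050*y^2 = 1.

(x, y) = (17322499, 382590)

First expand sqrt(2050) as a continued fraction. With x_i = (sqrt(2050) + m_i)/d_i and (m_0, d_0) = (0, 1): a_0 = floor(sqrt(2050)) = 45, since 45^2 = 2025 <= 2050 < 2116 = 46^2.
Iterate m_{i+1} = d_i*a_i - m_i, d_{i+1} = (2050 - m_{i+1}^2)/d_i, a_{i+1} = floor((a_0 + m_{i+1})/d_{i+1}):
  m_1 = 1*45 - 0 = 45, d_1 = (2050 - 45^2)/1 = 25/1 = 25, a_1 = floor((45 + 45)/25) = 3.
  m_2 = 25*3 - 45 = 30, d_2 = (2050 - 30^2)/25 = 1150/25 = 46, a_2 = floor((45 + 30)/46) = 1.
  m_3 = 46*1 - 30 = 16, d_3 = (2050 - 16^2)/46 = 1794/46 = 39, a_3 = floor((45 + 16)/39) = 1.
  m_4 = 39*1 - 16 = 23, d_4 = (2050 - 23^2)/39 = 1521/39 = 39, a_4 = floor((45 + 23)/39) = 1.
  m_5 = 39*1 - 23 = 16, d_5 = (2050 - 16^2)/39 = 1794/39 = 46, a_5 = floor((45 + 16)/46) = 1.
  m_6 = 46*1 - 16 = 30, d_6 = (2050 - 30^2)/46 = 1150/46 = 25, a_6 = floor((45 + 30)/25) = 3.
  m_7 = 25*3 - 30 = 45, d_7 = (2050 - 45^2)/25 = 25/25 = 1, a_7 = floor((45 + 45)/1) = 90.
  m_8 = 1*90 - 45 = 45, d_8 = (2050 - 45^2)/1 = 25/1 = 25: (m_8, d_8) = (m_1, d_1) = (45, 25), so from here the quotients repeat a_1, ..., a_7; the period length is 7.
So sqrt(2050) = [45; (3, 1, 1, 1, 1, 3, 90)] with period length k = 7.
k is odd, so (p_{k-1}, q_{k-1}) only solves x^2 - 2050y^2 = -1 and the fundamental solution of x^2 - 2050y^2 = 1 is (p_{2k-1}, q_{2k-1}) = (p_13, q_13); compute convergents through index 13, running through the period twice.
Convergents (p_i = a_i*p_{i-1} + p_{i-2}, q_i = a_i*q_{i-1} + q_{i-2} with p_{-2}=0, p_{-1}=1, q_{-2}=1, q_{-1}=0):
  i=0: a_0=45, p_0 = 45*1 + 0 = 45, q_0 = 45*0 + 1 = 1.
  i=1: a_1=3, p_1 = 3*45 + 1 = 136, q_1 = 3*1 + 0 = 3.
  i=2: a_2=1, p_2 = 1*136 + 45 = 181, q_2 = 1*3 + 1 = 4.
  i=3: a_3=1, p_3 = 1*181 + 136 = 317, q_3 = 1*4 + 3 = 7.
  i=4: a_4=1, p_4 = 1*317 + 181 = 498, q_4 = 1*7 + 4 = 11.
  i=5: a_5=1, p_5 = 1*498 + 317 = 815, q_5 = 1*11 + 7 = 18.
  i=6: a_6=3, p_6 = 3*815 + 498 = 2943, q_6 = 3*18 + 11 = 65.
  i=7: a_7=90, p_7 = 90*2943 + 815 = 265685, q_7 = 90*65 + 18 = 5868.
  i=8: a_8=3, p_8 = 3*265685 + 2943 = 799998, q_8 = 3*5868 + 65 = 17669.
  i=9: a_9=1, p_9 = 1*799998 + 265685 = 1065683, q_9 = 1*17669 + 5868 = 23537.
  i=10: a_10=1, p_10 = 1*1065683 + 799998 = 1865681, q_10 = 1*23537 + 17669 = 41206.
  i=11: a_11=1, p_11 = 1*1865681 + 1065683 = 2931364, q_11 = 1*41206 + 23537 = 64743.
  i=12: a_12=1, p_12 = 1*2931364 + 1865681 = 4797045, q_12 = 1*64743 + 41206 = 105949.
  i=13: a_13=3, p_13 = 3*4797045 + 2931364 = 17322499, q_13 = 3*105949 + 64743 = 382590.
Indeed p_6^2 - 2050*q_6^2 = 8661249 - 8661250 = -1, not +1.
Check: 17322499^2 - 2050*382590^2 = 300068971605001 - 300068971605000 = 1, so (x, y) = (17322499, 382590) solves the equation, and by the theorem it is the least positive solution.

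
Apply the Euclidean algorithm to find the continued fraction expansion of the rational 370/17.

Run the Euclidean algorithm on 370 and 17; the successive quotients are the partial quotients a_0, a_1, ... (each step inverts the fractional part left over by the previous one):
  370 = 21*17 + 13, so a_0 = 21.
  17 = 1*13 + 4, so a_1 = 1.
  13 = 3*4 + 1, so a_2 = 3.
  4 = 4*1 + 0, so a_3 = 4.
The remainder reaches 0 after 4 divisions, so the expansion has 4 partial quotients, read off in order.

[21; 1, 3, 4]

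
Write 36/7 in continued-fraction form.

[5; 7]

Run the Euclidean algorithm on 36 and 7; the successive quotients are the partial quotients a_0, a_1, ... (each step inverts the fractional part left over by the previous one):
  36 = 5*7 + 1, so a_0 = 5.
  7 = 7*1 + 0, so a_1 = 7.
The remainder reaches 0 after 2 divisions, so the expansion has 2 partial quotients, read off in order.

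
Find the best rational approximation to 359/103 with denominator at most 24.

Expand x = 359/103 as a continued fraction with the Euclidean algorithm:
  359 = 3*103 + 50, so a_0 = 3.
  103 = 2*50 + 3, so a_1 = 2.
  50 = 16*3 + 2, so a_2 = 16.
  3 = 1*2 + 1, so a_3 = 1.
  2 = 2*1 + 0, so a_4 = 2.
so x = [3; 2, 16, 1, 2].
Convergents (p_i = a_i*p_{i-1} + p_{i-2}, q_i = a_i*q_{i-1} + q_{i-2} with p_{-2}=0, p_{-1}=1, q_{-2}=1, q_{-1}=0), until the denominator exceeds 24:
  i=0: a_0=3, p_0 = 3*1 + 0 = 3, q_0 = 3*0 + 1 = 1.
  i=1: a_1=2, p_1 = 2*3 + 1 = 7, q_1 = 2*1 + 0 = 2.
  i=2: a_2=16, p_2 = 16*7 + 3 = 115, q_2 = 16*2 + 1 = 33.
q_2 = 33 > 24, so the last convergent with denominator <= 24 is p_1/q_1 = 7/2.
The closest fraction with denominator <= 24 is either p_1/q_1 or the intermediate fraction (k*p_1 + p_0)/(k*q_1 + q_0) with the largest k >= 1 whose denominator stays <= 24; these approach x as k grows, and every other convergent or intermediate fraction in range is farther away.
Largest k: floor((24 - q_0)/q_1) = floor((24 - 1)/2) = 11.
That gives (11*7 + 3)/(11*2 + 1) = 80/23.
Compare the errors: |x - 7/2| = |359*2 - 7*103|/(103*2) = 3/206, and |x - 80/23| = |359*23 - 80*103|/(103*23) = 17/2369.
Cross-multiplying, 17*206 = 3502 < 7107 = 3*2369, so 17/2369 is smaller: the intermediate fraction 80/23 is closer to x than 7/2.

80/23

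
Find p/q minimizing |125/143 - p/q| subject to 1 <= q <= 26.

7/8

Expand x = 125/143 as a continued fraction with the Euclidean algorithm:
  125 = 0*143 + 125, so a_0 = 0.
  143 = 1*125 + 18, so a_1 = 1.
  125 = 6*18 + 17, so a_2 = 6.
  18 = 1*17 + 1, so a_3 = 1.
  17 = 17*1 + 0, so a_4 = 17.
so x = [0; 1, 6, 1, 17].
Convergents (p_i = a_i*p_{i-1} + p_{i-2}, q_i = a_i*q_{i-1} + q_{i-2} with p_{-2}=0, p_{-1}=1, q_{-2}=1, q_{-1}=0), until the denominator exceeds 26:
  i=0: a_0=0, p_0 = 0*1 + 0 = 0, q_0 = 0*0 + 1 = 1.
  i=1: a_1=1, p_1 = 1*0 + 1 = 1, q_1 = 1*1 + 0 = 1.
  i=2: a_2=6, p_2 = 6*1 + 0 = 6, q_2 = 6*1 + 1 = 7.
  i=3: a_3=1, p_3 = 1*6 + 1 = 7, q_3 = 1*7 + 1 = 8.
  i=4: a_4=17, p_4 = 17*7 + 6 = 125, q_4 = 17*8 + 7 = 143.
q_4 = 143 > 26, so the last convergent with denominator <= 26 is p_3/q_3 = 7/8.
The closest fraction with denominator <= 26 is either p_3/q_3 or the intermediate fraction (k*p_3 + p_2)/(k*q_3 + q_2) with the largest k >= 1 whose denominator stays <= 26; these approach x as k grows, and every other convergent or intermediate fraction in range is farther away.
Largest k: floor((26 - q_2)/q_3) = floor((26 - 7)/8) = 2.
That gives (2*7 + 6)/(2*8 + 7) = 20/23.
Compare the errors: |x - 7/8| = |125*8 - 7*143|/(143*8) = 1/1144, and |x - 20/23| = |125*23 - 20*143|/(143*23) = 15/3289.
Cross-multiplying, 1*3289 = 3289 < 17160 = 15*1144, so 1/1144 is smaller: the convergent 7/8 is closer to x than 20/23.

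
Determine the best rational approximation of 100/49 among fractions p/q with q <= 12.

Expand x = 100/49 as a continued fraction with the Euclidean algorithm:
  100 = 2*49 + 2, so a_0 = 2.
  49 = 24*2 + 1, so a_1 = 24.
  2 = 2*1 + 0, so a_2 = 2.
so x = [2; 24, 2].
Convergents (p_i = a_i*p_{i-1} + p_{i-2}, q_i = a_i*q_{i-1} + q_{i-2} with p_{-2}=0, p_{-1}=1, q_{-2}=1, q_{-1}=0), until the denominator exceeds 12:
  i=0: a_0=2, p_0 = 2*1 + 0 = 2, q_0 = 2*0 + 1 = 1.
  i=1: a_1=24, p_1 = 24*2 + 1 = 49, q_1 = 24*1 + 0 = 24.
q_1 = 24 > 12, so the last convergent with denominator <= 12 is p_0/q_0 = 2/1.
The closest fraction with denominator <= 12 is either p_0/q_0 or the intermediate fraction (k*p_0 + p_{-1})/(k*q_0 + q_{-1}) with the largest k >= 1 whose denominator stays <= 12; these approach x as k grows, and every other convergent or intermediate fraction in range is farther away.
Largest k: floor((12 - q_{-1})/q_0) = floor((12 - 0)/1) = 12 (using the seeds p_{-1} = 1, q_{-1} = 0).
That gives (12*2 + 1)/(12*1 + 0) = 25/12.
Compare the errors: |x - 2/1| = |100*1 - 2*49|/(49*1) = 2/49, and |x - 25/12| = |100*12 - 25*49|/(49*12) = 25/588.
Cross-multiplying, 2*588 = 1176 < 1225 = 25*49, so 2/49 is smaller: the convergent 2/1 is closer to x than 25/12.

2/1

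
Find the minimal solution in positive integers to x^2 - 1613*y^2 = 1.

(x, y) = (4416393, 109964)

First expand sqrt(1613) as a continued fraction. With x_i = (sqrt(1613) + m_i)/d_i and (m_0, d_0) = (0, 1): a_0 = floor(sqrt(1613)) = 40, since 40^2 = 1600 <= 1613 < 1681 = 41^2.
Iterate m_{i+1} = d_i*a_i - m_i, d_{i+1} = (1613 - m_{i+1}^2)/d_i, a_{i+1} = floor((a_0 + m_{i+1})/d_{i+1}):
  m_1 = 1*40 - 0 = 40, d_1 = (1613 - 40^2)/1 = 13/1 = 13, a_1 = floor((40 + 40)/13) = 6.
  m_2 = 13*6 - 40 = 38, d_2 = (1613 - 38^2)/13 = 169/13 = 13, a_2 = floor((40 + 38)/13) = 6.
  m_3 = 13*6 - 38 = 40, d_3 = (1613 - 40^2)/13 = 13/13 = 1, a_3 = floor((40 + 40)/1) = 80.
  m_4 = 1*80 - 40 = 40, d_4 = (1613 - 40^2)/1 = 13/1 = 13: (m_4, d_4) = (m_1, d_1) = (40, 13), so from here the quotients repeat a_1, ..., a_3; the period length is 3.
So sqrt(1613) = [40; (6, 6, 80)] with period length k = 3.
k is odd, so (p_{k-1}, q_{k-1}) only solves x^2 - 1613y^2 = -1 and the fundamental solution of x^2 - 1613y^2 = 1 is (p_{2k-1}, q_{2k-1}) = (p_5, q_5); compute convergents through index 5, running through the period twice.
Convergents (p_i = a_i*p_{i-1} + p_{i-2}, q_i = a_i*q_{i-1} + q_{i-2} with p_{-2}=0, p_{-1}=1, q_{-2}=1, q_{-1}=0):
  i=0: a_0=40, p_0 = 40*1 + 0 = 40, q_0 = 40*0 + 1 = 1.
  i=1: a_1=6, p_1 = 6*40 + 1 = 241, q_1 = 6*1 + 0 = 6.
  i=2: a_2=6, p_2 = 6*241 + 40 = 1486, q_2 = 6*6 + 1 = 37.
  i=3: a_3=80, p_3 = 80*1486 + 241 = 119121, q_3 = 80*37 + 6 = 2966.
  i=4: a_4=6, p_4 = 6*119121 + 1486 = 716212, q_4 = 6*2966 + 37 = 17833.
  i=5: a_5=6, p_5 = 6*716212 + 119121 = 4416393, q_5 = 6*17833 + 2966 = 109964.
Indeed p_2^2 - 1613*q_2^2 = 2208196 - 2208197 = -1, not +1.
Check: 4416393^2 - 1613*109964^2 = 19504527130449 - 19504527130448 = 1, so (x, y) = (4416393, 109964) solves the equation, and by the theorem it is the least positive solution.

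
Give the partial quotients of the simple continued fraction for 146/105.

Run the Euclidean algorithm on 146 and 105; the successive quotients are the partial quotients a_0, a_1, ... (each step inverts the fractional part left over by the previous one):
  146 = 1*105 + 41, so a_0 = 1.
  105 = 2*41 + 23, so a_1 = 2.
  41 = 1*23 + 18, so a_2 = 1.
  23 = 1*18 + 5, so a_3 = 1.
  18 = 3*5 + 3, so a_4 = 3.
  5 = 1*3 + 2, so a_5 = 1.
  3 = 1*2 + 1, so a_6 = 1.
  2 = 2*1 + 0, so a_7 = 2.
The remainder reaches 0 after 8 divisions, so the expansion has 8 partial quotients, read off in order.

[1; 2, 1, 1, 3, 1, 1, 2]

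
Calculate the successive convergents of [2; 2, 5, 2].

Using the convergent recurrence p_i = a_i*p_{i-1} + p_{i-2}, q_i = a_i*q_{i-1} + q_{i-2} with p_{-2}=0, p_{-1}=1, q_{-2}=1, q_{-1}=0:
  i=0: a_0=2, p_0 = 2*1 + 0 = 2, q_0 = 2*0 + 1 = 1.
  i=1: a_1=2, p_1 = 2*2 + 1 = 5, q_1 = 2*1 + 0 = 2.
  i=2: a_2=5, p_2 = 5*5 + 2 = 27, q_2 = 5*2 + 1 = 11.
  i=3: a_3=2, p_3 = 2*27 + 5 = 59, q_3 = 2*11 + 2 = 24.

2/1, 5/2, 27/11, 59/24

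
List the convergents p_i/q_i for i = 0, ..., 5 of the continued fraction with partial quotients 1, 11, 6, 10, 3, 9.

1/1, 12/11, 73/67, 742/681, 2299/2110, 21433/19671

Using the convergent recurrence p_i = a_i*p_{i-1} + p_{i-2}, q_i = a_i*q_{i-1} + q_{i-2} with p_{-2}=0, p_{-1}=1, q_{-2}=1, q_{-1}=0:
  i=0: a_0=1, p_0 = 1*1 + 0 = 1, q_0 = 1*0 + 1 = 1.
  i=1: a_1=11, p_1 = 11*1 + 1 = 12, q_1 = 11*1 + 0 = 11.
  i=2: a_2=6, p_2 = 6*12 + 1 = 73, q_2 = 6*11 + 1 = 67.
  i=3: a_3=10, p_3 = 10*73 + 12 = 742, q_3 = 10*67 + 11 = 681.
  i=4: a_4=3, p_4 = 3*742 + 73 = 2299, q_4 = 3*681 + 67 = 2110.
  i=5: a_5=9, p_5 = 9*2299 + 742 = 21433, q_5 = 9*2110 + 681 = 19671.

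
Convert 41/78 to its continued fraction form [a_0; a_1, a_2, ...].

[0; 1, 1, 9, 4]

Run the Euclidean algorithm on 41 and 78; the successive quotients are the partial quotients a_0, a_1, ... (each step inverts the fractional part left over by the previous one):
  41 = 0*78 + 41, so a_0 = 0.
  78 = 1*41 + 37, so a_1 = 1.
  41 = 1*37 + 4, so a_2 = 1.
  37 = 9*4 + 1, so a_3 = 9.
  4 = 4*1 + 0, so a_4 = 4.
The remainder reaches 0 after 5 divisions, so the expansion has 5 partial quotients, read off in order.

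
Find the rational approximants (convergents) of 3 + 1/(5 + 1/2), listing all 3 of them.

3/1, 16/5, 35/11

Using the convergent recurrence p_i = a_i*p_{i-1} + p_{i-2}, q_i = a_i*q_{i-1} + q_{i-2} with p_{-2}=0, p_{-1}=1, q_{-2}=1, q_{-1}=0:
  i=0: a_0=3, p_0 = 3*1 + 0 = 3, q_0 = 3*0 + 1 = 1.
  i=1: a_1=5, p_1 = 5*3 + 1 = 16, q_1 = 5*1 + 0 = 5.
  i=2: a_2=2, p_2 = 2*16 + 3 = 35, q_2 = 2*5 + 1 = 11.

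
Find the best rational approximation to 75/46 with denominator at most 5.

8/5

Expand x = 75/46 as a continued fraction with the Euclidean algorithm:
  75 = 1*46 + 29, so a_0 = 1.
  46 = 1*29 + 17, so a_1 = 1.
  29 = 1*17 + 12, so a_2 = 1.
  17 = 1*12 + 5, so a_3 = 1.
  12 = 2*5 + 2, so a_4 = 2.
  5 = 2*2 + 1, so a_5 = 2.
  2 = 2*1 + 0, so a_6 = 2.
so x = [1; 1, 1, 1, 2, 2, 2].
Convergents (p_i = a_i*p_{i-1} + p_{i-2}, q_i = a_i*q_{i-1} + q_{i-2} with p_{-2}=0, p_{-1}=1, q_{-2}=1, q_{-1}=0), until the denominator exceeds 5:
  i=0: a_0=1, p_0 = 1*1 + 0 = 1, q_0 = 1*0 + 1 = 1.
  i=1: a_1=1, p_1 = 1*1 + 1 = 2, q_1 = 1*1 + 0 = 1.
  i=2: a_2=1, p_2 = 1*2 + 1 = 3, q_2 = 1*1 + 1 = 2.
  i=3: a_3=1, p_3 = 1*3 + 2 = 5, q_3 = 1*2 + 1 = 3.
  i=4: a_4=2, p_4 = 2*5 + 3 = 13, q_4 = 2*3 + 2 = 8.
q_4 = 8 > 5, so the last convergent with denominator <= 5 is p_3/q_3 = 5/3.
The closest fraction with denominator <= 5 is either p_3/q_3 or the intermediate fraction (k*p_3 + p_2)/(k*q_3 + q_2) with the largest k >= 1 whose denominator stays <= 5; these approach x as k grows, and every other convergent or intermediate fraction in range is farther away.
Largest k: floor((5 - q_2)/q_3) = floor((5 - 2)/3) = 1.
That gives (1*5 + 3)/(1*3 + 2) = 8/5.
Compare the errors: |x - 5/3| = |75*3 - 5*46|/(46*3) = 5/138, and |x - 8/5| = |75*5 - 8*46|/(46*5) = 7/230.
Cross-multiplying, 7*138 = 966 < 1150 = 5*230, so 7/230 is smaller: the intermediate fraction 8/5 is closer to x than 5/3.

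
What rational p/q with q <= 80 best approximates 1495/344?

113/26

Expand x = 1495/344 as a continued fraction with the Euclidean algorithm:
  1495 = 4*344 + 119, so a_0 = 4.
  344 = 2*119 + 106, so a_1 = 2.
  119 = 1*106 + 13, so a_2 = 1.
  106 = 8*13 + 2, so a_3 = 8.
  13 = 6*2 + 1, so a_4 = 6.
  2 = 2*1 + 0, so a_5 = 2.
so x = [4; 2, 1, 8, 6, 2].
Convergents (p_i = a_i*p_{i-1} + p_{i-2}, q_i = a_i*q_{i-1} + q_{i-2} with p_{-2}=0, p_{-1}=1, q_{-2}=1, q_{-1}=0), until the denominator exceeds 80:
  i=0: a_0=4, p_0 = 4*1 + 0 = 4, q_0 = 4*0 + 1 = 1.
  i=1: a_1=2, p_1 = 2*4 + 1 = 9, q_1 = 2*1 + 0 = 2.
  i=2: a_2=1, p_2 = 1*9 + 4 = 13, q_2 = 1*2 + 1 = 3.
  i=3: a_3=8, p_3 = 8*13 + 9 = 113, q_3 = 8*3 + 2 = 26.
  i=4: a_4=6, p_4 = 6*113 + 13 = 691, q_4 = 6*26 + 3 = 159.
q_4 = 159 > 80, so the last convergent with denominator <= 80 is p_3/q_3 = 113/26.
The closest fraction with denominator <= 80 is either p_3/q_3 or the intermediate fraction (k*p_3 + p_2)/(k*q_3 + q_2) with the largest k >= 1 whose denominator stays <= 80; these approach x as k grows, and every other convergent or intermediate fraction in range is farther away.
Largest k: floor((80 - q_2)/q_3) = floor((80 - 3)/26) = 2.
That gives (2*113 + 13)/(2*26 + 3) = 239/55.
Compare the errors: |x - 113/26| = |1495*26 - 113*344|/(344*26) = 2/8944, and |x - 239/55| = |1495*55 - 239*344|/(344*55) = 9/18920.
Cross-multiplying, 2*18920 = 37840 < 80496 = 9*8944, so 2/8944 is smaller: the convergent 113/26 is closer to x than 239/55.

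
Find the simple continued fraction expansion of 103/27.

Run the Euclidean algorithm on 103 and 27; the successive quotients are the partial quotients a_0, a_1, ... (each step inverts the fractional part left over by the previous one):
  103 = 3*27 + 22, so a_0 = 3.
  27 = 1*22 + 5, so a_1 = 1.
  22 = 4*5 + 2, so a_2 = 4.
  5 = 2*2 + 1, so a_3 = 2.
  2 = 2*1 + 0, so a_4 = 2.
The remainder reaches 0 after 5 divisions, so the expansion has 5 partial quotients, read off in order.

[3; 1, 4, 2, 2]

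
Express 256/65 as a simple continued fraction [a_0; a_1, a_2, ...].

[3; 1, 15, 4]

Run the Euclidean algorithm on 256 and 65; the successive quotients are the partial quotients a_0, a_1, ... (each step inverts the fractional part left over by the previous one):
  256 = 3*65 + 61, so a_0 = 3.
  65 = 1*61 + 4, so a_1 = 1.
  61 = 15*4 + 1, so a_2 = 15.
  4 = 4*1 + 0, so a_3 = 4.
The remainder reaches 0 after 4 divisions, so the expansion has 4 partial quotients, read off in order.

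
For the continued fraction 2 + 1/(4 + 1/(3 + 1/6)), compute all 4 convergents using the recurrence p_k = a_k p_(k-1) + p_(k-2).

2/1, 9/4, 29/13, 183/82

Using the convergent recurrence p_i = a_i*p_{i-1} + p_{i-2}, q_i = a_i*q_{i-1} + q_{i-2} with p_{-2}=0, p_{-1}=1, q_{-2}=1, q_{-1}=0:
  i=0: a_0=2, p_0 = 2*1 + 0 = 2, q_0 = 2*0 + 1 = 1.
  i=1: a_1=4, p_1 = 4*2 + 1 = 9, q_1 = 4*1 + 0 = 4.
  i=2: a_2=3, p_2 = 3*9 + 2 = 29, q_2 = 3*4 + 1 = 13.
  i=3: a_3=6, p_3 = 6*29 + 9 = 183, q_3 = 6*13 + 4 = 82.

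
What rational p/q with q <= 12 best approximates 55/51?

13/12

Expand x = 55/51 as a continued fraction with the Euclidean algorithm:
  55 = 1*51 + 4, so a_0 = 1.
  51 = 12*4 + 3, so a_1 = 12.
  4 = 1*3 + 1, so a_2 = 1.
  3 = 3*1 + 0, so a_3 = 3.
so x = [1; 12, 1, 3].
Convergents (p_i = a_i*p_{i-1} + p_{i-2}, q_i = a_i*q_{i-1} + q_{i-2} with p_{-2}=0, p_{-1}=1, q_{-2}=1, q_{-1}=0), until the denominator exceeds 12:
  i=0: a_0=1, p_0 = 1*1 + 0 = 1, q_0 = 1*0 + 1 = 1.
  i=1: a_1=12, p_1 = 12*1 + 1 = 13, q_1 = 12*1 + 0 = 12.
  i=2: a_2=1, p_2 = 1*13 + 1 = 14, q_2 = 1*12 + 1 = 13.
q_2 = 13 > 12, so the last convergent with denominator <= 12 is p_1/q_1 = 13/12.
The closest fraction with denominator <= 12 is either p_1/q_1 or the intermediate fraction (k*p_1 + p_0)/(k*q_1 + q_0) with the largest k >= 1 whose denominator stays <= 12; these approach x as k grows, and every other convergent or intermediate fraction in range is farther away.
Largest k: floor((12 - q_0)/q_1) = floor((12 - 1)/12) = 0.
Since k = 0, no intermediate fraction beyond p_1/q_1 has denominator <= 12, so the convergent 13/12 is the closest (its error is |55*12 - 13*51|/(51*12) = 3/612).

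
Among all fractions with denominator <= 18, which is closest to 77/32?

Expand x = 77/32 as a continued fraction with the Euclidean algorithm:
  77 = 2*32 + 13, so a_0 = 2.
  32 = 2*13 + 6, so a_1 = 2.
  13 = 2*6 + 1, so a_2 = 2.
  6 = 6*1 + 0, so a_3 = 6.
so x = [2; 2, 2, 6].
Convergents (p_i = a_i*p_{i-1} + p_{i-2}, q_i = a_i*q_{i-1} + q_{i-2} with p_{-2}=0, p_{-1}=1, q_{-2}=1, q_{-1}=0), until the denominator exceeds 18:
  i=0: a_0=2, p_0 = 2*1 + 0 = 2, q_0 = 2*0 + 1 = 1.
  i=1: a_1=2, p_1 = 2*2 + 1 = 5, q_1 = 2*1 + 0 = 2.
  i=2: a_2=2, p_2 = 2*5 + 2 = 12, q_2 = 2*2 + 1 = 5.
  i=3: a_3=6, p_3 = 6*12 + 5 = 77, q_3 = 6*5 + 2 = 32.
q_3 = 32 > 18, so the last convergent with denominator <= 18 is p_2/q_2 = 12/5.
The closest fraction with denominator <= 18 is either p_2/q_2 or the intermediate fraction (k*p_2 + p_1)/(k*q_2 + q_1) with the largest k >= 1 whose denominator stays <= 18; these approach x as k grows, and every other convergent or intermediate fraction in range is farther away.
Largest k: floor((18 - q_1)/q_2) = floor((18 - 2)/5) = 3.
That gives (3*12 + 5)/(3*5 + 2) = 41/17.
Compare the errors: |x - 12/5| = |77*5 - 12*32|/(32*5) = 1/160, and |x - 41/17| = |77*17 - 41*32|/(32*17) = 3/544.
Cross-multiplying, 3*160 = 480 < 544 = 1*544, so 3/544 is smaller: the intermediate fraction 41/17 is closer to x than 12/5.

41/17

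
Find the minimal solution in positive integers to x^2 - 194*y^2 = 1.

(x, y) = (195, 14)

First expand sqrt(194) as a continued fraction. With x_i = (sqrt(194) + m_i)/d_i and (m_0, d_0) = (0, 1): a_0 = floor(sqrt(194)) = 13, since 13^2 = 169 <= 194 < 196 = 14^2.
Iterate m_{i+1} = d_i*a_i - m_i, d_{i+1} = (194 - m_{i+1}^2)/d_i, a_{i+1} = floor((a_0 + m_{i+1})/d_{i+1}):
  m_1 = 1*13 - 0 = 13, d_1 = (194 - 13^2)/1 = 25/1 = 25, a_1 = floor((13 + 13)/25) = 1.
  m_2 = 25*1 - 13 = 12, d_2 = (194 - 12^2)/25 = 50/25 = 2, a_2 = floor((13 + 12)/2) = 12.
  m_3 = 2*12 - 12 = 12, d_3 = (194 - 12^2)/2 = 50/2 = 25, a_3 = floor((13 + 12)/25) = 1.
  m_4 = 25*1 - 12 = 13, d_4 = (194 - 13^2)/25 = 25/25 = 1, a_4 = floor((13 + 13)/1) = 26.
  m_5 = 1*26 - 13 = 13, d_5 = (194 - 13^2)/1 = 25/1 = 25: (m_5, d_5) = (m_1, d_1) = (13, 25), so from here the quotients repeat a_1, ..., a_4; the period length is 4.
So sqrt(194) = [13; (1, 12, 1, 26)] with period length k = 4.
k is even, so the fundamental solution of x^2 - 194y^2 = 1 is (p_{k-1}, q_{k-1}) = (p_3, q_3); compute convergents through index 3.
Convergents (p_i = a_i*p_{i-1} + p_{i-2}, q_i = a_i*q_{i-1} + q_{i-2} with p_{-2}=0, p_{-1}=1, q_{-2}=1, q_{-1}=0):
  i=0: a_0=13, p_0 = 13*1 + 0 = 13, q_0 = 13*0 + 1 = 1.
  i=1: a_1=1, p_1 = 1*13 + 1 = 14, q_1 = 1*1 + 0 = 1.
  i=2: a_2=12, p_2 = 12*14 + 13 = 181, q_2 = 12*1 + 1 = 13.
  i=3: a_3=1, p_3 = 1*181 + 14 = 195, q_3 = 1*13 + 1 = 14.
Check: 195^2 - 194*14^2 = 38025 - 38024 = 1, so (x, y) = (195, 14) solves the equation, and by the theorem it is the least positive solution.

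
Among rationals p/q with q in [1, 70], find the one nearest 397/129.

40/13

Expand x = 397/129 as a continued fraction with the Euclidean algorithm:
  397 = 3*129 + 10, so a_0 = 3.
  129 = 12*10 + 9, so a_1 = 12.
  10 = 1*9 + 1, so a_2 = 1.
  9 = 9*1 + 0, so a_3 = 9.
so x = [3; 12, 1, 9].
Convergents (p_i = a_i*p_{i-1} + p_{i-2}, q_i = a_i*q_{i-1} + q_{i-2} with p_{-2}=0, p_{-1}=1, q_{-2}=1, q_{-1}=0), until the denominator exceeds 70:
  i=0: a_0=3, p_0 = 3*1 + 0 = 3, q_0 = 3*0 + 1 = 1.
  i=1: a_1=12, p_1 = 12*3 + 1 = 37, q_1 = 12*1 + 0 = 12.
  i=2: a_2=1, p_2 = 1*37 + 3 = 40, q_2 = 1*12 + 1 = 13.
  i=3: a_3=9, p_3 = 9*40 + 37 = 397, q_3 = 9*13 + 12 = 129.
q_3 = 129 > 70, so the last convergent with denominator <= 70 is p_2/q_2 = 40/13.
The closest fraction with denominator <= 70 is either p_2/q_2 or the intermediate fraction (k*p_2 + p_1)/(k*q_2 + q_1) with the largest k >= 1 whose denominator stays <= 70; these approach x as k grows, and every other convergent or intermediate fraction in range is farther away.
Largest k: floor((70 - q_1)/q_2) = floor((70 - 12)/13) = 4.
That gives (4*40 + 37)/(4*13 + 12) = 197/64.
Compare the errors: |x - 40/13| = |397*13 - 40*129|/(129*13) = 1/1677, and |x - 197/64| = |397*64 - 197*129|/(129*64) = 5/8256.
Cross-multiplying, 1*8256 = 8256 < 8385 = 5*1677, so 1/1677 is smaller: the convergent 40/13 is closer to x than 197/64.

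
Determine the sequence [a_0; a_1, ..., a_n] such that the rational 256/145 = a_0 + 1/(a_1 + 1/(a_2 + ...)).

Run the Euclidean algorithm on 256 and 145; the successive quotients are the partial quotients a_0, a_1, ... (each step inverts the fractional part left over by the previous one):
  256 = 1*145 + 111, so a_0 = 1.
  145 = 1*111 + 34, so a_1 = 1.
  111 = 3*34 + 9, so a_2 = 3.
  34 = 3*9 + 7, so a_3 = 3.
  9 = 1*7 + 2, so a_4 = 1.
  7 = 3*2 + 1, so a_5 = 3.
  2 = 2*1 + 0, so a_6 = 2.
The remainder reaches 0 after 7 divisions, so the expansion has 7 partial quotients, read off in order.

[1; 1, 3, 3, 1, 3, 2]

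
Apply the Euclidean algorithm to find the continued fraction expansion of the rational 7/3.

[2; 3]

Run the Euclidean algorithm on 7 and 3; the successive quotients are the partial quotients a_0, a_1, ... (each step inverts the fractional part left over by the previous one):
  7 = 2*3 + 1, so a_0 = 2.
  3 = 3*1 + 0, so a_1 = 3.
The remainder reaches 0 after 2 divisions, so the expansion has 2 partial quotients, read off in order.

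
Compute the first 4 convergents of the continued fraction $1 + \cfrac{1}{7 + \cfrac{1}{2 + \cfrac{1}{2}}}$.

Using the convergent recurrence p_i = a_i*p_{i-1} + p_{i-2}, q_i = a_i*q_{i-1} + q_{i-2} with p_{-2}=0, p_{-1}=1, q_{-2}=1, q_{-1}=0:
  i=0: a_0=1, p_0 = 1*1 + 0 = 1, q_0 = 1*0 + 1 = 1.
  i=1: a_1=7, p_1 = 7*1 + 1 = 8, q_1 = 7*1 + 0 = 7.
  i=2: a_2=2, p_2 = 2*8 + 1 = 17, q_2 = 2*7 + 1 = 15.
  i=3: a_3=2, p_3 = 2*17 + 8 = 42, q_3 = 2*15 + 7 = 37.

1/1, 8/7, 17/15, 42/37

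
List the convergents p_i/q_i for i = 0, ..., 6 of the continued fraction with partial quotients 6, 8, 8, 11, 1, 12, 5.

Using the convergent recurrence p_i = a_i*p_{i-1} + p_{i-2}, q_i = a_i*q_{i-1} + q_{i-2} with p_{-2}=0, p_{-1}=1, q_{-2}=1, q_{-1}=0:
  i=0: a_0=6, p_0 = 6*1 + 0 = 6, q_0 = 6*0 + 1 = 1.
  i=1: a_1=8, p_1 = 8*6 + 1 = 49, q_1 = 8*1 + 0 = 8.
  i=2: a_2=8, p_2 = 8*49 + 6 = 398, q_2 = 8*8 + 1 = 65.
  i=3: a_3=11, p_3 = 11*398 + 49 = 4427, q_3 = 11*65 + 8 = 723.
  i=4: a_4=1, p_4 = 1*4427 + 398 = 4825, q_4 = 1*723 + 65 = 788.
  i=5: a_5=12, p_5 = 12*4825 + 4427 = 62327, q_5 = 12*788 + 723 = 10179.
  i=6: a_6=5, p_6 = 5*62327 + 4825 = 316460, q_6 = 5*10179 + 788 = 51683.

6/1, 49/8, 398/65, 4427/723, 4825/788, 62327/10179, 316460/51683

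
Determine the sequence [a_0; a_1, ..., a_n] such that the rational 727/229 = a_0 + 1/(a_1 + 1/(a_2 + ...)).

Run the Euclidean algorithm on 727 and 229; the successive quotients are the partial quotients a_0, a_1, ... (each step inverts the fractional part left over by the previous one):
  727 = 3*229 + 40, so a_0 = 3.
  229 = 5*40 + 29, so a_1 = 5.
  40 = 1*29 + 11, so a_2 = 1.
  29 = 2*11 + 7, so a_3 = 2.
  11 = 1*7 + 4, so a_4 = 1.
  7 = 1*4 + 3, so a_5 = 1.
  4 = 1*3 + 1, so a_6 = 1.
  3 = 3*1 + 0, so a_7 = 3.
The remainder reaches 0 after 8 divisions, so the expansion has 8 partial quotients, read off in order.

[3; 5, 1, 2, 1, 1, 1, 3]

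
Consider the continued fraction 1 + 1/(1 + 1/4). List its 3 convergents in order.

Using the convergent recurrence p_i = a_i*p_{i-1} + p_{i-2}, q_i = a_i*q_{i-1} + q_{i-2} with p_{-2}=0, p_{-1}=1, q_{-2}=1, q_{-1}=0:
  i=0: a_0=1, p_0 = 1*1 + 0 = 1, q_0 = 1*0 + 1 = 1.
  i=1: a_1=1, p_1 = 1*1 + 1 = 2, q_1 = 1*1 + 0 = 1.
  i=2: a_2=4, p_2 = 4*2 + 1 = 9, q_2 = 4*1 + 1 = 5.

1/1, 2/1, 9/5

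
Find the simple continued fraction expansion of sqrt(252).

Write x_i = (sqrt(252) + m_i)/d_i with (m_0, d_0) = (0, 1). a_0 = floor(sqrt(252)) = 15, since 15^2 = 225 <= 252 < 256 = 16^2.
Iterate m_{i+1} = d_i*a_i - m_i, d_{i+1} = (252 - m_{i+1}^2)/d_i, a_{i+1} = floor((a_0 + m_{i+1})/d_{i+1}):
  m_1 = 1*15 - 0 = 15, d_1 = (252 - 15^2)/1 = 27/1 = 27, a_1 = floor((15 + 15)/27) = 1.
  m_2 = 27*1 - 15 = 12, d_2 = (252 - 12^2)/27 = 108/27 = 4, a_2 = floor((15 + 12)/4) = 6.
  m_3 = 4*6 - 12 = 12, d_3 = (252 - 12^2)/4 = 108/4 = 27, a_3 = floor((15 + 12)/27) = 1.
  m_4 = 27*1 - 12 = 15, d_4 = (252 - 15^2)/27 = 27/27 = 1, a_4 = floor((15 + 15)/1) = 30.
  m_5 = 1*30 - 15 = 15, d_5 = (252 - 15^2)/1 = 27/1 = 27: (m_5, d_5) = (m_1, d_1) = (15, 27), so from here the quotients repeat a_1, ..., a_4; the period length is 4.
Hence the expansion of sqrt(252) is a_0 = 15 followed by the repeating block 1, 6, 1, 30 (period 4).

[15; (1, 6, 1, 30)]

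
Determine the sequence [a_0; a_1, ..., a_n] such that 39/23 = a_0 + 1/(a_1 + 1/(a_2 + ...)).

[1; 1, 2, 3, 2]

Run the Euclidean algorithm on 39 and 23; the successive quotients are the partial quotients a_0, a_1, ... (each step inverts the fractional part left over by the previous one):
  39 = 1*23 + 16, so a_0 = 1.
  23 = 1*16 + 7, so a_1 = 1.
  16 = 2*7 + 2, so a_2 = 2.
  7 = 3*2 + 1, so a_3 = 3.
  2 = 2*1 + 0, so a_4 = 2.
The remainder reaches 0 after 5 divisions, so the expansion has 5 partial quotients, read off in order.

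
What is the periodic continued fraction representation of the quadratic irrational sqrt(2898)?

Write x_i = (sqrt(2898) + m_i)/d_i with (m_0, d_0) = (0, 1). a_0 = floor(sqrt(2898)) = 53, since 53^2 = 2809 <= 2898 < 2916 = 54^2.
Iterate m_{i+1} = d_i*a_i - m_i, d_{i+1} = (2898 - m_{i+1}^2)/d_i, a_{i+1} = floor((a_0 + m_{i+1})/d_{i+1}):
  m_1 = 1*53 - 0 = 53, d_1 = (2898 - 53^2)/1 = 89/1 = 89, a_1 = floor((53 + 53)/89) = 1.
  m_2 = 89*1 - 53 = 36, d_2 = (2898 - 36^2)/89 = 1602/89 = 18, a_2 = floor((53 + 36)/18) = 4.
  m_3 = 18*4 - 36 = 36, d_3 = (2898 - 36^2)/18 = 1602/18 = 89, a_3 = floor((53 + 36)/89) = 1.
  m_4 = 89*1 - 36 = 53, d_4 = (2898 - 53^2)/89 = 89/89 = 1, a_4 = floor((53 + 53)/1) = 106.
  m_5 = 1*106 - 53 = 53, d_5 = (2898 - 53^2)/1 = 89/1 = 89: (m_5, d_5) = (m_1, d_1) = (53, 89), so from here the quotients repeat a_1, ..., a_4; the period length is 4.
Hence the expansion of sqrt(2898) is a_0 = 53 followed by the repeating block 1, 4, 1, 106 (period 4).

[53; (1, 4, 1, 106)]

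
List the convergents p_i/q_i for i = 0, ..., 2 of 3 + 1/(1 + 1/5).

Using the convergent recurrence p_i = a_i*p_{i-1} + p_{i-2}, q_i = a_i*q_{i-1} + q_{i-2} with p_{-2}=0, p_{-1}=1, q_{-2}=1, q_{-1}=0:
  i=0: a_0=3, p_0 = 3*1 + 0 = 3, q_0 = 3*0 + 1 = 1.
  i=1: a_1=1, p_1 = 1*3 + 1 = 4, q_1 = 1*1 + 0 = 1.
  i=2: a_2=5, p_2 = 5*4 + 3 = 23, q_2 = 5*1 + 1 = 6.

3/1, 4/1, 23/6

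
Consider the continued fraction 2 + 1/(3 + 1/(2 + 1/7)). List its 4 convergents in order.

2/1, 7/3, 16/7, 119/52

Using the convergent recurrence p_i = a_i*p_{i-1} + p_{i-2}, q_i = a_i*q_{i-1} + q_{i-2} with p_{-2}=0, p_{-1}=1, q_{-2}=1, q_{-1}=0:
  i=0: a_0=2, p_0 = 2*1 + 0 = 2, q_0 = 2*0 + 1 = 1.
  i=1: a_1=3, p_1 = 3*2 + 1 = 7, q_1 = 3*1 + 0 = 3.
  i=2: a_2=2, p_2 = 2*7 + 2 = 16, q_2 = 2*3 + 1 = 7.
  i=3: a_3=7, p_3 = 7*16 + 7 = 119, q_3 = 7*7 + 3 = 52.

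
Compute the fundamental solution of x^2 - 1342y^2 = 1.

(x, y) = (1099, 30)

First expand sqrt(1342) as a continued fraction. With x_i = (sqrt(1342) + m_i)/d_i and (m_0, d_0) = (0, 1): a_0 = floor(sqrt(1342)) = 36, since 36^2 = 1296 <= 1342 < 1369 = 37^2.
Iterate m_{i+1} = d_i*a_i - m_i, d_{i+1} = (1342 - m_{i+1}^2)/d_i, a_{i+1} = floor((a_0 + m_{i+1})/d_{i+1}):
  m_1 = 1*36 - 0 = 36, d_1 = (1342 - 36^2)/1 = 46/1 = 46, a_1 = floor((36 + 36)/46) = 1.
  m_2 = 46*1 - 36 = 10, d_2 = (1342 - 10^2)/46 = 1242/46 = 27, a_2 = floor((36 + 10)/27) = 1.
  m_3 = 27*1 - 10 = 17, d_3 = (1342 - 17^2)/27 = 1053/27 = 39, a_3 = floor((36 + 17)/39) = 1.
  m_4 = 39*1 - 17 = 22, d_4 = (1342 - 22^2)/39 = 858/39 = 22, a_4 = floor((36 + 22)/22) = 2.
  m_5 = 22*2 - 22 = 22, d_5 = (1342 - 22^2)/22 = 858/22 = 39, a_5 = floor((36 + 22)/39) = 1.
  m_6 = 39*1 - 22 = 17, d_6 = (1342 - 17^2)/39 = 1053/39 = 27, a_6 = floor((36 + 17)/27) = 1.
  m_7 = 27*1 - 17 = 10, d_7 = (1342 - 10^2)/27 = 1242/27 = 46, a_7 = floor((36 + 10)/46) = 1.
  m_8 = 46*1 - 10 = 36, d_8 = (1342 - 36^2)/46 = 46/46 = 1, a_8 = floor((36 + 36)/1) = 72.
  m_9 = 1*72 - 36 = 36, d_9 = (1342 - 36^2)/1 = 46/1 = 46: (m_9, d_9) = (m_1, d_1) = (36, 46), so from here the quotients repeat a_1, ..., a_8; the period length is 8.
So sqrt(1342) = [36; (1, 1, 1, 2, 1, 1, 1, 72)] with period length k = 8.
k is even, so the fundamental solution of x^2 - 1342y^2 = 1 is (p_{k-1}, q_{k-1}) = (p_7, q_7); compute convergents through index 7.
Convergents (p_i = a_i*p_{i-1} + p_{i-2}, q_i = a_i*q_{i-1} + q_{i-2} with p_{-2}=0, p_{-1}=1, q_{-2}=1, q_{-1}=0):
  i=0: a_0=36, p_0 = 36*1 + 0 = 36, q_0 = 36*0 + 1 = 1.
  i=1: a_1=1, p_1 = 1*36 + 1 = 37, q_1 = 1*1 + 0 = 1.
  i=2: a_2=1, p_2 = 1*37 + 36 = 73, q_2 = 1*1 + 1 = 2.
  i=3: a_3=1, p_3 = 1*73 + 37 = 110, q_3 = 1*2 + 1 = 3.
  i=4: a_4=2, p_4 = 2*110 + 73 = 293, q_4 = 2*3 + 2 = 8.
  i=5: a_5=1, p_5 = 1*293 + 110 = 403, q_5 = 1*8 + 3 = 11.
  i=6: a_6=1, p_6 = 1*403 + 293 = 696, q_6 = 1*11 + 8 = 19.
  i=7: a_7=1, p_7 = 1*696 + 403 = 1099, q_7 = 1*19 + 11 = 30.
Check: 1099^2 - 1342*30^2 = 1207801 - 1207800 = 1, so (x, y) = (1099, 30) solves the equation, and by the theorem it is the least positive solution.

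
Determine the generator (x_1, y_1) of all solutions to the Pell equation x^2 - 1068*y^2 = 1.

First expand sqrt(1068) as a continued fraction. With x_i = (sqrt(1068) + m_i)/d_i and (m_0, d_0) = (0, 1): a_0 = floor(sqrt(1068)) = 32, since 32^2 = 1024 <= 1068 < 1089 = 33^2.
Iterate m_{i+1} = d_i*a_i - m_i, d_{i+1} = (1068 - m_{i+1}^2)/d_i, a_{i+1} = floor((a_0 + m_{i+1})/d_{i+1}):
  m_1 = 1*32 - 0 = 32, d_1 = (1068 - 32^2)/1 = 44/1 = 44, a_1 = floor((32 + 32)/44) = 1.
  m_2 = 44*1 - 32 = 12, d_2 = (1068 - 12^2)/44 = 924/44 = 21, a_2 = floor((32 + 12)/21) = 2.
  m_3 = 21*2 - 12 = 30, d_3 = (1068 - 30^2)/21 = 168/21 = 8, a_3 = floor((32 + 30)/8) = 7.
  m_4 = 8*7 - 30 = 26, d_4 = (1068 - 26^2)/8 = 392/8 = 49, a_4 = floor((32 + 26)/49) = 1.
  m_5 = 49*1 - 26 = 23, d_5 = (1068 - 23^2)/49 = 539/49 = 11, a_5 = floor((32 + 23)/11) = 5.
  m_6 = 11*5 - 23 = 32, d_6 = (1068 - 32^2)/11 = 44/11 = 4, a_6 = floor((32 + 32)/4) = 16.
  m_7 = 4*16 - 32 = 32, d_7 = (1068 - 32^2)/4 = 44/4 = 11, a_7 = floor((32 + 32)/11) = 5.
  m_8 = 11*5 - 32 = 23, d_8 = (1068 - 23^2)/11 = 539/11 = 49, a_8 = floor((32 + 23)/49) = 1.
  m_9 = 49*1 - 23 = 26, d_9 = (1068 - 26^2)/49 = 392/49 = 8, a_9 = floor((32 + 26)/8) = 7.
  m_10 = 8*7 - 26 = 30, d_10 = (1068 - 30^2)/8 = 168/8 = 21, a_10 = floor((32 + 30)/21) = 2.
  m_11 = 21*2 - 30 = 12, d_11 = (1068 - 12^2)/21 = 924/21 = 44, a_11 = floor((32 + 12)/44) = 1.
  m_12 = 44*1 - 12 = 32, d_12 = (1068 - 32^2)/44 = 44/44 = 1, a_12 = floor((32 + 32)/1) = 64.
  m_13 = 1*64 - 32 = 32, d_13 = (1068 - 32^2)/1 = 44/1 = 44: (m_13, d_13) = (m_1, d_1) = (32, 44), so from here the quotients repeat a_1, ..., a_12; the period length is 12.
So sqrt(1068) = [32; (1, 2, 7, 1, 5, 16, 5, 1, 7, 2, 1, 64)] with period length k = 12.
k is even, so the fundamental solution of x^2 - 1068y^2 = 1 is (p_{k-1}, q_{k-1}) = (p_11, q_11); compute convergents through index 11.
Convergents (p_i = a_i*p_{i-1} + p_{i-2}, q_i = a_i*q_{i-1} + q_{i-2} with p_{-2}=0, p_{-1}=1, q_{-2}=1, q_{-1}=0):
  i=0: a_0=32, p_0 = 32*1 + 0 = 32, q_0 = 32*0 + 1 = 1.
  i=1: a_1=1, p_1 = 1*32 + 1 = 33, q_1 = 1*1 + 0 = 1.
  i=2: a_2=2, p_2 = 2*33 + 32 = 98, q_2 = 2*1 + 1 = 3.
  i=3: a_3=7, p_3 = 7*98 + 33 = 719, q_3 = 7*3 + 1 = 22.
  i=4: a_4=1, p_4 = 1*719 + 98 = 817, q_4 = 1*22 + 3 = 25.
  i=5: a_5=5, p_5 = 5*817 + 719 = 4804, q_5 = 5*25 + 22 = 147.
  i=6: a_6=16, p_6 = 16*4804 + 817 = 77681, q_6 = 16*147 + 25 = 2377.
  i=7: a_7=5, p_7 = 5*77681 + 4804 = 393209, q_7 = 5*2377 + 147 = 12032.
  i=8: a_8=1, p_8 = 1*393209 + 77681 = 470890, q_8 = 1*12032 + 2377 = 14409.
  i=9: a_9=7, p_9 = 7*470890 + 393209 = 3689439, q_9 = 7*14409 + 12032 = 112895.
  i=10: a_10=2, p_10 = 2*3689439 + 470890 = 7849768, q_10 = 2*112895 + 14409 = 240199.
  i=11: a_11=1, p_11 = 1*7849768 + 3689439 = 11539207, q_11 = 1*240199 + 112895 = 353094.
Check: 11539207^2 - 1068*353094^2 = 133153298188849 - 133153298188848 = 1, so (x, y) = (11539207, 353094) solves the equation, and by the theorem it is the least positive solution.

(x, y) = (11539207, 353094)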